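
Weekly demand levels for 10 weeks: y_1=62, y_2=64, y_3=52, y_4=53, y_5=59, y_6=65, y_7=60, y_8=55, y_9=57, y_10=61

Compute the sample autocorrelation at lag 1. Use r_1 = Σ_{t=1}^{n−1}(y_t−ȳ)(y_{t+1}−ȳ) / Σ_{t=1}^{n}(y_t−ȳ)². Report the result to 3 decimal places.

0.148

Mean ȳ = (62 + 64 + 52 + 53 + 59 + 65 + 60 + 55 + 57 + 61)/10 = 58.8000
Numerator Σ_{t=1}^{9}(y_t−ȳ)(y_{t+1}−ȳ) = 26.5600
Denominator Σ(y_t−ȳ)² = 179.6000
r_1 = 26.5600 / 179.6000 = 0.148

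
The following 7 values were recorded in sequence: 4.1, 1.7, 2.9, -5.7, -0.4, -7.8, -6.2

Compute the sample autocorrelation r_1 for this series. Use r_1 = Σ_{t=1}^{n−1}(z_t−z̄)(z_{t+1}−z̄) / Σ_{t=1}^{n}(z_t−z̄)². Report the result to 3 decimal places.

0.221

Mean z̄ = (4.1 + 1.7 + 2.9 − 5.7 − 0.4 − 7.8 − 6.2)/7 = -1.6286
Numerator Σ_{t=1}^{6}(z_t−z̄)(z_{t+1}−z̄) = 31.3320
Denominator Σ(z_t−z̄)² = 141.4743
r_1 = 31.3320 / 141.4743 = 0.221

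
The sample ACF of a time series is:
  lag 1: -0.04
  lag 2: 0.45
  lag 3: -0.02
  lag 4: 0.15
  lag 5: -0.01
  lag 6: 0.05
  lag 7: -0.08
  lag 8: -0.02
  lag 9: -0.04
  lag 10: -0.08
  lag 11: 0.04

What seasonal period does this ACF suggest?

The largest autocorrelation is r_2 = 0.45, with a weaker echo at lag 4 (0.15); the remaining lags stay at or below 0.05.
The dominant spike at lag 2 indicates a seasonal period of 2.

2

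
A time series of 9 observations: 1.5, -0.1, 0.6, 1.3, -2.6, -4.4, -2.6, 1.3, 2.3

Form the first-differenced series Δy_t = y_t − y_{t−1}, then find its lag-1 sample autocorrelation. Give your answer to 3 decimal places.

0.271

First differences Δy: -1.6, 0.7, 0.7, -3.9, -1.8, 1.8, 3.9, 1.0
Mean of differences = 0.1000
Numerator Σ(Δy_t−Δȳ)(Δy_{t+1}−Δȳ) = 11.1900
Denominator Σ(Δy_t−Δȳ)² = 41.3600
r_1(Δy) = 11.1900 / 41.3600 = 0.271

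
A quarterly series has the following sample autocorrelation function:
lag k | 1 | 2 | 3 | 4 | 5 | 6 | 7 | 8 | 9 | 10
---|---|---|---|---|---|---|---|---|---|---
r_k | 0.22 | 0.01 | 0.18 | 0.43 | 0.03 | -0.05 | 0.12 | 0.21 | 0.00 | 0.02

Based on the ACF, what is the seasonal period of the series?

4

The largest autocorrelation is r_4 = 0.43; the remaining lags stay at or below 0.22. The elevated value at lag 1 (0.22), dropping to 0.01 at lag 2, reflects decaying short-term dependence rather than seasonality.
The dominant spike at lag 4 indicates a seasonal period of 4.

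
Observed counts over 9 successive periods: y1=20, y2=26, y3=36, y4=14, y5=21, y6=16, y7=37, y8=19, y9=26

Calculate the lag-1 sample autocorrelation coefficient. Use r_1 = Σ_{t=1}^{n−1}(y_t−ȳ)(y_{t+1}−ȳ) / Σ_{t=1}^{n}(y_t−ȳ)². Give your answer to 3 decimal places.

Mean ȳ = (20 + 26 + 36 + 14 + 21 + 16 + 37 + 19 + 26)/9 = 23.8889
Numerator Σ_{t=1}^{8}(y_t−ȳ)(y_{t+1}−ȳ) = -228.9012
Denominator Σ(y_t−ȳ)² = 534.8889
r_1 = -228.9012 / 534.8889 = -0.428

-0.428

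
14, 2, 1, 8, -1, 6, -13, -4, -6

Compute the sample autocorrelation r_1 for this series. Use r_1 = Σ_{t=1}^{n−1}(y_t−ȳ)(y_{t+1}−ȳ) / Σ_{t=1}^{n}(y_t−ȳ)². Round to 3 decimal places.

0.043

Mean ȳ = (14 + 2 + 1 + 8 − 1 + 6 − 13 − 4 − 6)/9 = 0.7778
Numerator Σ_{t=1}^{8}(y_t−ȳ)(y_{t+1}−ȳ) = 22.1728
Denominator Σ(y_t−ȳ)² = 517.5556
r_1 = 22.1728 / 517.5556 = 0.043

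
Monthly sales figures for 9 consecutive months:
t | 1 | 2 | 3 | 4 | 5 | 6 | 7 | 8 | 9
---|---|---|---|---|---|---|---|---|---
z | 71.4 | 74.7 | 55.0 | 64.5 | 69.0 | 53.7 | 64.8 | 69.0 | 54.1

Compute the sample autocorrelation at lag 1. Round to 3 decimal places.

-0.246

Mean z̄ = (71.4 + 74.7 + 55.0 + 64.5 + 69.0 + 53.7 + 64.8 + 69.0 + 54.1)/9 = 64.0222
Numerator Σ_{t=1}^{8}(z_t−z̄)(z_{t+1}−z̄) = -124.4205
Denominator Σ(z_t−z̄)² = 505.2356
r_1 = -124.4205 / 505.2356 = -0.246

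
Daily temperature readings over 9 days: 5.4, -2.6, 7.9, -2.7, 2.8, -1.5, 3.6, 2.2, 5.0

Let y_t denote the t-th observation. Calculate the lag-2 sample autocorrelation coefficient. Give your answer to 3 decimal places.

Mean ȳ = (5.4 − 2.6 + 7.9 − 2.7 + 2.8 − 1.5 + 3.6 + 2.2 + 5.0)/9 = 2.2333
Σ(y_t−ȳ)(y_{t+2}−ȳ) = (17.9444) + (23.8444) + (3.2111) + (18.4178) + (0.7744) + (0.1244) + (3.7811) = 68.0978
Denominator Σ(y_t−ȳ)² = 113.6200
r_2 = 68.0978 / 113.6200 = 0.599

0.599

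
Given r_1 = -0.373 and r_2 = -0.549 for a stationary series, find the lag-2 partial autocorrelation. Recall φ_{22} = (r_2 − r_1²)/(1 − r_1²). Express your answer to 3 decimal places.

φ_{22} = (r_2 − r_1²) / (1 − r_1²)
r_1² = (-0.373)² = 0.139129
Numerator = -0.549 − 0.1391 = -0.6881; denominator = 1 − 0.1391 = 0.8609
φ_{22} = -0.6881 / 0.8609 = -0.799

-0.799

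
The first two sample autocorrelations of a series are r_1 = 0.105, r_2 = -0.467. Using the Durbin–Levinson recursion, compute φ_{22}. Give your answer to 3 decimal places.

φ_{22} = (r_2 − r_1²) / (1 − r_1²)
r_1² = (0.105)² = 0.011025
Numerator = -0.467 − 0.0110 = -0.4780; denominator = 1 − 0.0110 = 0.9890
φ_{22} = -0.4780 / 0.9890 = -0.483

-0.483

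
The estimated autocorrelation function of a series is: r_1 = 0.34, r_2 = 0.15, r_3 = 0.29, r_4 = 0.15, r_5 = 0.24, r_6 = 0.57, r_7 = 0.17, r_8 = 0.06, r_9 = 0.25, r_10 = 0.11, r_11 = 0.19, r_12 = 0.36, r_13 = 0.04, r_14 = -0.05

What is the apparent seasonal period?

The largest autocorrelation is r_6 = 0.57, with a weaker echo at lag 12 (0.36); the remaining lags stay at or below 0.34. The elevated value at lag 1 (0.34), dropping to 0.15 at lag 2, reflects decaying short-term dependence rather than seasonality.
The dominant spike at lag 6 indicates a seasonal period of 6.

6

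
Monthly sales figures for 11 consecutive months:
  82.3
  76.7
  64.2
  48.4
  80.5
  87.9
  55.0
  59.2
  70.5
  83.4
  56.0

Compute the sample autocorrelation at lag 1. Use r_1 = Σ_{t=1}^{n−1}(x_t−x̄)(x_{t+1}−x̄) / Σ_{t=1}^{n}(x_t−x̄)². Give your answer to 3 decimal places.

-0.090

Mean x̄ = (82.3 + 76.7 + 64.2 + 48.4 + 80.5 + 87.9 + 55.0 + 59.2 + 70.5 + 83.4 + 56.0)/11 = 69.4636
Numerator Σ_{t=1}^{10}(x_t−x̄)(x_{t+1}−x̄) = -165.3604
Denominator Σ(x_t−x̄)² = 1841.3255
r_1 = -165.3604 / 1841.3255 = -0.090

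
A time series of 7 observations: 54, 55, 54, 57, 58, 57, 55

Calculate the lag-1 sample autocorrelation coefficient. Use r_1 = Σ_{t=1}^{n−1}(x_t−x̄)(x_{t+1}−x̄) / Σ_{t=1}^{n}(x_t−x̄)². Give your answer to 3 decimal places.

0.337

Mean x̄ = (54 + 55 + 54 + 57 + 58 + 57 + 55)/7 = 55.7143
Deviations from mean: -1.7143, -0.7143, -1.7143, 1.2857, 2.2857, 1.2857, -0.7143
Numerator Σ_{t=1}^{6}(x_t−x̄)(x_{t+1}−x̄) = 5.2041
Denominator Σ(x_t−x̄)² = 15.4286
r_1 = 5.2041 / 15.4286 = 0.337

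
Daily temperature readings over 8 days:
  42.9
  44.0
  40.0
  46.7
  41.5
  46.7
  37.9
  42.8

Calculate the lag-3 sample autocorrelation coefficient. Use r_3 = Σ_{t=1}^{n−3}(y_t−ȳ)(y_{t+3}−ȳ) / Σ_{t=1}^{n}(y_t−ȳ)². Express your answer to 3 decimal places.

-0.478

Mean ȳ = (42.9 + 44.0 + 40.0 + 46.7 + 41.5 + 46.7 + 37.9 + 42.8)/8 = 42.8125
Deviations from mean: 0.0875, 1.1875, -2.8125, 3.8875, -1.3125, 3.8875, -4.9125, -0.0125
Numerator Σ_{t=1}^{5}(y_t−ȳ)(y_{t+3}−ȳ) = -31.2330
Denominator Σ(y_t−ȳ)² = 65.4088
r_3 = -31.2330 / 65.4088 = -0.478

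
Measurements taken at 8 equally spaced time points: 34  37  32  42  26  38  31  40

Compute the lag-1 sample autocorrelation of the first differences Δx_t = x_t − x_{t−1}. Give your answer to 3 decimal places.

-0.849

First differences Δx: 3, -5, 10, -16, 12, -7, 9
Mean of differences = 0.8571
Numerator Σ(Δx_t−Δx̄)(Δx_{t+1}−Δx̄) = -559.5918
Denominator Σ(Δx_t−Δx̄)² = 658.8571
r_1(Δx) = -559.5918 / 658.8571 = -0.849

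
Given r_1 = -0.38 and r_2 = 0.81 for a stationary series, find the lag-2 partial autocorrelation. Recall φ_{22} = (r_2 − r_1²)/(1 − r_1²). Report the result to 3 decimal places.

0.778

φ_{22} = (r_2 − r_1²) / (1 − r_1²)
r_1² = (-0.38)² = 0.1444
Numerator = 0.81 − 0.1444 = 0.6656; denominator = 1 − 0.1444 = 0.8556
φ_{22} = 0.6656 / 0.8556 = 0.778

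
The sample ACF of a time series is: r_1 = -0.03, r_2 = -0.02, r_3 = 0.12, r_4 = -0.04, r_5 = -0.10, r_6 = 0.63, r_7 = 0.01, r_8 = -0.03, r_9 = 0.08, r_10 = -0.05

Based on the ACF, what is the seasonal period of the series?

6

The largest autocorrelation is r_6 = 0.63; the remaining lags stay at or below 0.12.
The dominant spike at lag 6 indicates a seasonal period of 6.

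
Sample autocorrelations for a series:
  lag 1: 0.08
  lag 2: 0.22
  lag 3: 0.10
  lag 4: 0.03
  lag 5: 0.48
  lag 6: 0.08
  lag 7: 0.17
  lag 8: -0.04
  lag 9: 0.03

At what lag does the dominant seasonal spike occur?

The largest autocorrelation is r_5 = 0.48; the remaining lags stay at or below 0.22.
The dominant spike at lag 5 indicates a seasonal period of 5.

5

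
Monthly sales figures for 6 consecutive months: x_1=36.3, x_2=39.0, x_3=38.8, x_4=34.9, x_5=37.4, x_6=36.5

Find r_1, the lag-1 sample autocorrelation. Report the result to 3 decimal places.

-0.238

Mean x̄ = (36.3 + 39.0 + 38.8 + 34.9 + 37.4 + 36.5)/6 = 37.1500
Deviations from mean: -0.8500, 1.8500, 1.6500, -2.2500, 0.2500, -0.6500
Numerator Σ_{t=1}^{5}(x_t−x̄)(x_{t+1}−x̄) = -2.9575
Denominator Σ(x_t−x̄)² = 12.4150
r_1 = -2.9575 / 12.4150 = -0.238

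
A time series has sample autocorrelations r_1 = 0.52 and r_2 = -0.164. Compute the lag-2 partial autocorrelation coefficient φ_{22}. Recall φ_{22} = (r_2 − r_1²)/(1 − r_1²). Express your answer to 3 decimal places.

φ_{22} = (r_2 − r_1²) / (1 − r_1²)
r_1² = (0.52)² = 0.2704
Numerator = -0.164 − 0.2704 = -0.4344; denominator = 1 − 0.2704 = 0.7296
φ_{22} = -0.4344 / 0.7296 = -0.595

-0.595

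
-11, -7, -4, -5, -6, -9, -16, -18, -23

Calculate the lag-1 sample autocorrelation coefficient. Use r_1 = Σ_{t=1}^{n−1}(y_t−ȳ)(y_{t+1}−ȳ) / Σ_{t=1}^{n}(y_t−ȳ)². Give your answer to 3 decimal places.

Mean ȳ = (-11 − 7 − 4 − 5 − 6 − 9 − 16 − 18 − 23)/9 = -11.0000
Numerator Σ_{t=1}^{8}(y_t−ȳ)(y_{t+1}−ȳ) = 219.0000
Denominator Σ(y_t−ȳ)² = 348.0000
r_1 = 219.0000 / 348.0000 = 0.629

0.629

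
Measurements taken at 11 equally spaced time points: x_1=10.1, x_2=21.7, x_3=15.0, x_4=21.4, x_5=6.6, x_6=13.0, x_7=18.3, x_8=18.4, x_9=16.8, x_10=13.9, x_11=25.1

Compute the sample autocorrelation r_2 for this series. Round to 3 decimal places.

Mean x̄ = (10.1 + 21.7 + 15.0 + 21.4 + 6.6 + 13.0 + 18.3 + 18.4 + 16.8 + 13.9 + 25.1)/11 = 16.3909
Numerator Σ_{t=1}^{9}(x_t−x̄)(x_{t+2}−x̄) = 5.8117
Denominator Σ(x_t−x̄)² = 292.0491
r_2 = 5.8117 / 292.0491 = 0.020

0.020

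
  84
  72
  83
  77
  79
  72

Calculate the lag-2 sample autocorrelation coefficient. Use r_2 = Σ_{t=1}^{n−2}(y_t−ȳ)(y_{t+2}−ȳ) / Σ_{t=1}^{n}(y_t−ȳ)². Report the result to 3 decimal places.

Mean ȳ = (84 + 72 + 83 + 77 + 79 + 72)/6 = 77.8333
Deviations from mean: 6.1667, -5.8333, 5.1667, -0.8333, 1.1667, -5.8333
Σ(y_t−ȳ)(y_{t+2}−ȳ) = (31.8611) + (4.8611) + (6.0278) + (4.8611) = 47.6111
Denominator Σ(y_t−ȳ)² = 134.8333
r_2 = 47.6111 / 134.8333 = 0.353

0.353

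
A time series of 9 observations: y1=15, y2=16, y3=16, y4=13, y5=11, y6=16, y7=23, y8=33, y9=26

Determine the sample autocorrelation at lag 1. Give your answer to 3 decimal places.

Mean ȳ = (15 + 16 + 16 + 13 + 11 + 16 + 23 + 33 + 26)/9 = 18.7778
Numerator Σ_{t=1}^{8}(y_t−ȳ)(y_{t+1}−ȳ) = 251.8395
Denominator Σ(y_t−ȳ)² = 403.5556
r_1 = 251.8395 / 403.5556 = 0.624

0.624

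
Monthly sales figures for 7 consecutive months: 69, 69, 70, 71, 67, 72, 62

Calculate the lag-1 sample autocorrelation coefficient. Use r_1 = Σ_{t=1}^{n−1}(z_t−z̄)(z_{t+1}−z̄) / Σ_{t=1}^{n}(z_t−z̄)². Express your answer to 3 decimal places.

Mean z̄ = (69 + 69 + 70 + 71 + 67 + 72 + 62)/7 = 68.5714
Σ(z_t−z̄)(z_{t+1}−z̄) = (0.1837) + (0.6122) + (3.4694) + (-3.8163) + (-5.3878) + (-22.5306) = -27.4694
Denominator Σ(z_t−z̄)² = 65.7143
r_1 = -27.4694 / 65.7143 = -0.418

-0.418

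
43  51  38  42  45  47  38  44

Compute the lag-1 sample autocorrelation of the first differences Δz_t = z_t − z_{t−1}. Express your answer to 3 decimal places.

First differences Δz: 8, -13, 4, 3, 2, -9, 6
Mean of differences = 0.1429
Numerator Σ(Δz_t−Δz̄)(Δz_{t+1}−Δz̄) = -208.1633
Denominator Σ(Δz_t−Δz̄)² = 378.8571
r_1(Δz) = -208.1633 / 378.8571 = -0.549

-0.549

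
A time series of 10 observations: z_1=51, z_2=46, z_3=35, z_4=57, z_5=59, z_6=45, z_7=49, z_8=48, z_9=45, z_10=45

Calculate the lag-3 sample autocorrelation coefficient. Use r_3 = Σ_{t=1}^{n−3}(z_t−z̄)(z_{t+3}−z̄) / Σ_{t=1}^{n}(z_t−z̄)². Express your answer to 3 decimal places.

Mean z̄ = (51 + 46 + 35 + 57 + 59 + 45 + 49 + 48 + 45 + 45)/10 = 48.0000
Σ(z_t−z̄)(z_{t+3}−z̄) = (27.0000) + (-22.0000) + (39.0000) + (9.0000) + (0.0000) + (9.0000) + (-3.0000) = 59.0000
Denominator Σ(z_t−z̄)² = 412.0000
r_3 = 59.0000 / 412.0000 = 0.143

0.143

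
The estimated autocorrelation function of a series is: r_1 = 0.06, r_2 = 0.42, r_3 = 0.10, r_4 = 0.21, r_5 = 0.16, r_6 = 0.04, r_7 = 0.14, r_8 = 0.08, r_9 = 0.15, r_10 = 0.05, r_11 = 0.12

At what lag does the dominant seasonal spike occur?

The largest autocorrelation is r_2 = 0.42, with a weaker echo at lag 4 (0.21); the remaining lags stay at or below 0.16.
The dominant spike at lag 2 indicates a seasonal period of 2.

2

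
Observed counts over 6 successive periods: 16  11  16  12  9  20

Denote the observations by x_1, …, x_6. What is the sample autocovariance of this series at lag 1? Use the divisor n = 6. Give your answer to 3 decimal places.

Mean x̄ = (16 + 11 + 16 + 12 + 9 + 20)/6 = 14.0000
Σ_{t=1}^{5}(x_t−x̄)(x_{t+1}−x̄) = -36.0000
γ_1 = -36.0000 / 6 = -6.000

-6.000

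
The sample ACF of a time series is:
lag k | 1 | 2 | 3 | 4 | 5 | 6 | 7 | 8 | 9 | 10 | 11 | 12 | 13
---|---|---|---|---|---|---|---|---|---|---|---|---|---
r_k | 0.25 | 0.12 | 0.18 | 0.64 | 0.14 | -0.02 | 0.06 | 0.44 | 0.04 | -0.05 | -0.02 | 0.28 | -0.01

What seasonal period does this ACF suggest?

The largest autocorrelation is r_4 = 0.64, with weaker echoes at lags 8 (0.44) and 12 (0.28); the remaining lags stay at or below 0.25. The elevated value at lag 1 (0.25), dropping to 0.12 at lag 2, reflects decaying short-term dependence rather than seasonality.
The dominant spike at lag 4 indicates a seasonal period of 4.

4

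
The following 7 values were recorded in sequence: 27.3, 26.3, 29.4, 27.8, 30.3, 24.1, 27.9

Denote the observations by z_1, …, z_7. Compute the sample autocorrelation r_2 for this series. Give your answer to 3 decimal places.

Mean z̄ = (27.3 + 26.3 + 29.4 + 27.8 + 30.3 + 24.1 + 27.9)/7 = 27.5857
Deviations from mean: -0.2857, -1.2857, 1.8143, 0.2143, 2.7143, -3.4857, 0.3143
Σ(z_t−z̄)(z_{t+2}−z̄) = (-0.5184) + (-0.2755) + (4.9245) + (-0.7469) + (0.8531) = 4.2367
Denominator Σ(z_t−z̄)² = 24.6886
r_2 = 4.2367 / 24.6886 = 0.172

0.172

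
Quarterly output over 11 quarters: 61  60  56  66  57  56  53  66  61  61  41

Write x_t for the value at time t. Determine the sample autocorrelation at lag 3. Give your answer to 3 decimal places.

Mean x̄ = (61 + 60 + 56 + 66 + 57 + 56 + 53 + 66 + 61 + 61 + 41)/11 = 58.0000
Numerator Σ_{t=1}^{8}(x_t−x̄)(x_{t+3}−x̄) = -179.0000
Denominator Σ(x_t−x̄)² = 482.0000
r_3 = -179.0000 / 482.0000 = -0.371

-0.371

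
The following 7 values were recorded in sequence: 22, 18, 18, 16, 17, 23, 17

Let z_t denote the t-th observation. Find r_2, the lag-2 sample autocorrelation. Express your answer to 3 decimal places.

-0.181

Mean z̄ = (22 + 18 + 18 + 16 + 17 + 23 + 17)/7 = 18.7143
Deviations from mean: 3.2857, -0.7143, -0.7143, -2.7143, -1.7143, 4.2857, -1.7143
Σ(z_t−z̄)(z_{t+2}−z̄) = (-2.3469) + (1.9388) + (1.2245) + (-11.6327) + (2.9388) = -7.8776
Denominator Σ(z_t−z̄)² = 43.4286
r_2 = -7.8776 / 43.4286 = -0.181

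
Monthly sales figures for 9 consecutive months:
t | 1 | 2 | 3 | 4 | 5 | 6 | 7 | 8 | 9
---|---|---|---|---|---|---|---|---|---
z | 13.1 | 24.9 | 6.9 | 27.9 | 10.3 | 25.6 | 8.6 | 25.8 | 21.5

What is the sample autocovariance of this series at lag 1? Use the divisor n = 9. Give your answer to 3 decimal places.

-52.638

Mean z̄ = (13.1 + 24.9 + 6.9 + 27.9 + 10.3 + 25.6 + 8.6 + 25.8 + 21.5)/9 = 18.2889
Σ_{t=1}^{8}(z_t−z̄)(z_{t+1}−z̄) = -473.7390
γ_1 = -473.7390 / 9 = -52.638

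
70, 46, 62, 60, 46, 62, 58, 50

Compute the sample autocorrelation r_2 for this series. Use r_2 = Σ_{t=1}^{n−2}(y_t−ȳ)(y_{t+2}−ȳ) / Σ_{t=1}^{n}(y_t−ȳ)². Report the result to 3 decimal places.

Mean ȳ = (70 + 46 + 62 + 60 + 46 + 62 + 58 + 50)/8 = 56.7500
Deviations from mean: 13.2500, -10.7500, 5.2500, 3.2500, -10.7500, 5.2500, 1.2500, -6.7500
Numerator Σ_{t=1}^{6}(y_t−ȳ)(y_{t+2}−ȳ) = -53.6250
Denominator Σ(y_t−ȳ)² = 519.5000
r_2 = -53.6250 / 519.5000 = -0.103

-0.103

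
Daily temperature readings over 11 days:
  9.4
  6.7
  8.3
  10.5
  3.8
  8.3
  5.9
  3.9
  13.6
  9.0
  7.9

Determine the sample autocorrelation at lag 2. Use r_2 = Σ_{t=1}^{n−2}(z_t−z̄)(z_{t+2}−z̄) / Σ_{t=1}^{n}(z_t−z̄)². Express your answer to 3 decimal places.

Mean z̄ = (9.4 + 6.7 + 8.3 + 10.5 + 3.8 + 8.3 + 5.9 + 3.9 + 13.6 + 9.0 + 7.9)/11 = 7.9364
Numerator Σ_{t=1}^{9}(z_t−z̄)(z_{t+2}−z̄) = -12.2863
Denominator Σ(z_t−z̄)² = 81.2655
r_2 = -12.2863 / 81.2655 = -0.151

-0.151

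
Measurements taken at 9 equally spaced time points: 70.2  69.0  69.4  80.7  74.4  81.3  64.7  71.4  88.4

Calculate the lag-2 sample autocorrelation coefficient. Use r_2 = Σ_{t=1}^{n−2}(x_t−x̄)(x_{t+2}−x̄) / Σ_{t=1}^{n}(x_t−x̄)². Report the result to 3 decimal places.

-0.275

Mean x̄ = (70.2 + 69.0 + 69.4 + 80.7 + 74.4 + 81.3 + 64.7 + 71.4 + 88.4)/9 = 74.3889
Σ(x_t−x̄)(x_{t+2}−x̄) = (20.8979) + (-34.0099) + (-0.0554) + (43.6168) + (-0.1077) + (-20.6565) + (-135.7521) = -126.0669
Denominator Σ(x_t−x̄)² = 458.1889
r_2 = -126.0669 / 458.1889 = -0.275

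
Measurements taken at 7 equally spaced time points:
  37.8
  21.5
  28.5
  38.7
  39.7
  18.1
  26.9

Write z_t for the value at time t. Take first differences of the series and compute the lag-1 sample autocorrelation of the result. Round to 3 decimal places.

-0.269

First differences Δz: -16.3, 7.0, 10.2, 1.0, -21.6, 8.8
Mean of differences = -1.8167
Numerator Σ(Δz_t−Δz̄)(Δz_{t+1}−Δz̄) = -253.6569
Denominator Σ(Δz_t−Δz̄)² = 943.9283
r_1(Δz) = -253.6569 / 943.9283 = -0.269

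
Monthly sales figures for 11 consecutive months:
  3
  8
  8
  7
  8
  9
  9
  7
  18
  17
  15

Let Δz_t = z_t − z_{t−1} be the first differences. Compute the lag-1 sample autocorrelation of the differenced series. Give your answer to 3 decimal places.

First differences Δz: 5, 0, -1, 1, 1, 0, -2, 11, -1, -2
Mean of differences = 1.2000
Numerator Σ(Δz_t−Δz̄)(Δz_{t+1}−Δz̄) = -43.2400
Denominator Σ(Δz_t−Δz̄)² = 143.6000
r_1(Δz) = -43.2400 / 143.6000 = -0.301

-0.301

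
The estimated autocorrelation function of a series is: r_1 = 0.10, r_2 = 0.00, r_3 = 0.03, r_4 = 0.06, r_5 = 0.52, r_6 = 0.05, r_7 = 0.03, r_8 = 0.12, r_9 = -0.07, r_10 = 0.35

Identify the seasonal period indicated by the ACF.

The largest autocorrelation is r_5 = 0.52, with a weaker echo at lag 10 (0.35); the remaining lags stay at or below 0.12.
The dominant spike at lag 5 indicates a seasonal period of 5.

5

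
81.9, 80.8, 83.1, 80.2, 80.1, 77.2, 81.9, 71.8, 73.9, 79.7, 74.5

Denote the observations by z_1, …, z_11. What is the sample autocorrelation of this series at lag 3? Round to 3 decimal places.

0.254

Mean z̄ = (81.9 + 80.8 + 83.1 + 80.2 + 80.1 + 77.2 + 81.9 + 71.8 + 73.9 + 79.7 + 74.5)/11 = 78.6455
Numerator Σ_{t=1}^{8}(z_t−z̄)(z_{t+3}−z̄) = 35.5256
Denominator Σ(z_t−z̄)² = 139.9673
r_3 = 35.5256 / 139.9673 = 0.254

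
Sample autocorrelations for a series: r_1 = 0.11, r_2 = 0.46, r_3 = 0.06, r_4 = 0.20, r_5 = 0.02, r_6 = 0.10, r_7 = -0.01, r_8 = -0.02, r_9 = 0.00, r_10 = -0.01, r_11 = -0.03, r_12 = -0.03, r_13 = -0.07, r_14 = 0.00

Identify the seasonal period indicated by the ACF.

The largest autocorrelation is r_2 = 0.46, with a weaker echo at lag 4 (0.20); the remaining lags stay at or below 0.11.
The dominant spike at lag 2 indicates a seasonal period of 2.

2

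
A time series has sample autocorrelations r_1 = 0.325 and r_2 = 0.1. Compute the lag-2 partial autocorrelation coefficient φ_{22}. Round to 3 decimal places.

φ_{22} = (r_2 − r_1²) / (1 − r_1²)
r_1² = (0.325)² = 0.105625
Numerator = 0.1 − 0.1056 = -0.0056; denominator = 1 − 0.1056 = 0.8944
φ_{22} = -0.0056 / 0.8944 = -0.006

-0.006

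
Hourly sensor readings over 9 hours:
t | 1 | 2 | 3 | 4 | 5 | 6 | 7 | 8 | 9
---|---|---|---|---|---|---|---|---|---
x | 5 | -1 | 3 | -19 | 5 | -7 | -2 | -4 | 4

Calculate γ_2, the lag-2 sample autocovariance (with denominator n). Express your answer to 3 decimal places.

16.680

Mean x̄ = (5 − 1 + 3 − 19 + 5 − 7 − 2 − 4 + 4)/9 = -1.7778
Σ_{t=1}^{7}(x_t−x̄)(x_{t+2}−x̄) = 150.1235
γ_2 = 150.1235 / 9 = 16.680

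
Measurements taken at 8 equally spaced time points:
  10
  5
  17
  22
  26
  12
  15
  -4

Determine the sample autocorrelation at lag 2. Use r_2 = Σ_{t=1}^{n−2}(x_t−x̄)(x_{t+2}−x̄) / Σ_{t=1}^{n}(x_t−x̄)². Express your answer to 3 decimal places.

0.008

Mean x̄ = (10 + 5 + 17 + 22 + 26 + 12 + 15 − 4)/8 = 12.8750
Σ(x_t−x̄)(x_{t+2}−x̄) = (-11.8594) + (-71.8594) + (54.1406) + (-7.9844) + (27.8906) + (14.7656) = 5.0938
Denominator Σ(x_t−x̄)² = 632.8750
r_2 = 5.0938 / 632.8750 = 0.008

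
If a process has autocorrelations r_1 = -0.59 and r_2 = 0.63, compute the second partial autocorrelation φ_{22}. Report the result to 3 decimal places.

φ_{22} = (r_2 − r_1²) / (1 − r_1²)
r_1² = (-0.59)² = 0.3481
Numerator = 0.63 − 0.3481 = 0.2819; denominator = 1 − 0.3481 = 0.6519
φ_{22} = 0.2819 / 0.6519 = 0.432

0.432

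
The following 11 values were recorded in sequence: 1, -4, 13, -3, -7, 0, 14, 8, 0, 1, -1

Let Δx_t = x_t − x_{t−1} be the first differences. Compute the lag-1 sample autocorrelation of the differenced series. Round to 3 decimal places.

First differences Δx: -5, 17, -16, -4, 7, 14, -6, -8, 1, -2
Mean of differences = -0.2000
Numerator Σ(Δx_t−Δx̄)(Δx_{t+1}−Δx̄) = -268.0400
Denominator Σ(Δx_t−Δx̄)² = 935.6000
r_1(Δx) = -268.0400 / 935.6000 = -0.286

-0.286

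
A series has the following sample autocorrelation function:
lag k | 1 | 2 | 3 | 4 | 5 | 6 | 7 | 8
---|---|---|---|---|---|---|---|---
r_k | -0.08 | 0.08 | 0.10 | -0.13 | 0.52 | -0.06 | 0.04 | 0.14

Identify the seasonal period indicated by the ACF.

5

The largest autocorrelation is r_5 = 0.52; the remaining lags stay at or below 0.14.
The dominant spike at lag 5 indicates a seasonal period of 5.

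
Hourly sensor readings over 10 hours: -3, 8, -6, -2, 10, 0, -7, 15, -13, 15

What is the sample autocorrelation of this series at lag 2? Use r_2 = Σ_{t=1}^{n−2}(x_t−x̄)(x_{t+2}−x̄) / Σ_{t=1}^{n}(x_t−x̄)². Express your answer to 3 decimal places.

Mean x̄ = (-3 + 8 − 6 − 2 + 10 + 0 − 7 + 15 − 13 + 15)/10 = 1.7000
Numerator Σ_{t=1}^{8}(x_t−x̄)(x_{t+2}−x̄) = 165.2200
Denominator Σ(x_t−x̄)² = 852.1000
r_2 = 165.2200 / 852.1000 = 0.194

0.194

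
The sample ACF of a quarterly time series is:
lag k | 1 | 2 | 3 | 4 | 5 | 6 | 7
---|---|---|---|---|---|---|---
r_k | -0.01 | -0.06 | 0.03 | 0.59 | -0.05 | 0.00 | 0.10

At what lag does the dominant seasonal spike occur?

The largest autocorrelation is r_4 = 0.59; the remaining lags stay at or below 0.10.
The dominant spike at lag 4 indicates a seasonal period of 4.

4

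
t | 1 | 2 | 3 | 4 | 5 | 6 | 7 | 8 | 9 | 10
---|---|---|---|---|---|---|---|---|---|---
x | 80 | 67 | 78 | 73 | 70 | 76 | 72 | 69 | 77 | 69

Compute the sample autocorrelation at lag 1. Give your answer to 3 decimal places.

-0.632

Mean x̄ = (80 + 67 + 78 + 73 + 70 + 76 + 72 + 69 + 77 + 69)/10 = 73.1000
Numerator Σ_{t=1}^{9}(x_t−x̄)(x_{t+1}−x̄) = -111.8100
Denominator Σ(x_t−x̄)² = 176.9000
r_1 = -111.8100 / 176.9000 = -0.632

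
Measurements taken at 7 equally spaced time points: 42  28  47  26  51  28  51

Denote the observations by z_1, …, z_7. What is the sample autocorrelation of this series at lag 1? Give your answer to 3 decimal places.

Mean z̄ = (42 + 28 + 47 + 26 + 51 + 28 + 51)/7 = 39.0000
Numerator Σ_{t=1}^{6}(z_t−z̄)(z_{t+1}−z̄) = -645.0000
Denominator Σ(z_t−z̄)² = 772.0000
r_1 = -645.0000 / 772.0000 = -0.835

-0.835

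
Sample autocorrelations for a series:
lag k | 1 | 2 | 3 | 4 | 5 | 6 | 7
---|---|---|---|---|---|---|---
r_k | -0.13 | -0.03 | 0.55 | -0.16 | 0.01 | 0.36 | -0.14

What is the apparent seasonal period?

The largest autocorrelation is r_3 = 0.55, with a weaker echo at lag 6 (0.36); the remaining lags stay at or below 0.01.
The dominant spike at lag 3 indicates a seasonal period of 3.

3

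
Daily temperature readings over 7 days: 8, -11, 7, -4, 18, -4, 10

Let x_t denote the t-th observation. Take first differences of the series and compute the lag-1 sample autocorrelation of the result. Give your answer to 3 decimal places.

-0.800

First differences Δx: -19, 18, -11, 22, -22, 14
Mean of differences = 0.3333
Numerator Σ(Δx_t−Δx̄)(Δx_{t+1}−Δx̄) = -1576.4444
Denominator Σ(Δx_t−Δx̄)² = 1969.3333
r_1(Δx) = -1576.4444 / 1969.3333 = -0.800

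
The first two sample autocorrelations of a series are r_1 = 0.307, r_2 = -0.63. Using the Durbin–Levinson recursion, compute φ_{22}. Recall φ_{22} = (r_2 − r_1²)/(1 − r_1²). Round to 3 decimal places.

φ_{22} = (r_2 − r_1²) / (1 − r_1²)
r_1² = (0.307)² = 0.094249
Numerator = -0.63 − 0.0942 = -0.7242; denominator = 1 − 0.0942 = 0.9058
φ_{22} = -0.7242 / 0.9058 = -0.800

-0.800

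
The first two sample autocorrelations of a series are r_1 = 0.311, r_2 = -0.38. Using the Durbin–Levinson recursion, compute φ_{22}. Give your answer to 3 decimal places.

-0.528

φ_{22} = (r_2 − r_1²) / (1 − r_1²)
r_1² = (0.311)² = 0.096721
Numerator = -0.38 − 0.0967 = -0.4767; denominator = 1 − 0.0967 = 0.9033
φ_{22} = -0.4767 / 0.9033 = -0.528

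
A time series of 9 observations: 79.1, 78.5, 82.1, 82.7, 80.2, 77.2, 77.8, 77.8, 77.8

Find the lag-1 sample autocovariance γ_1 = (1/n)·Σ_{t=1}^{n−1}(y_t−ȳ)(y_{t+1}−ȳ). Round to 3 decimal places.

Mean ȳ = (79.1 + 78.5 + 82.1 + 82.7 + 80.2 + 77.2 + 77.8 + 77.8 + 77.8)/9 = 79.2444
Σ_{t=1}^{8}(y_t−ȳ)(y_{t+1}−ȳ) = 16.3236
γ_1 = 16.3236 / 9 = 1.814

1.814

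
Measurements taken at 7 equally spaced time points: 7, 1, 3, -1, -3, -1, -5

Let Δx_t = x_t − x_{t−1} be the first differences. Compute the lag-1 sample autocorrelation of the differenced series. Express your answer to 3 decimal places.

-0.571

First differences Δx: -6, 2, -4, -2, 2, -4
Mean of differences = -2.0000
Numerator Σ(Δx_t−Δx̄)(Δx_{t+1}−Δx̄) = -32.0000
Denominator Σ(Δx_t−Δx̄)² = 56.0000
r_1(Δx) = -32.0000 / 56.0000 = -0.571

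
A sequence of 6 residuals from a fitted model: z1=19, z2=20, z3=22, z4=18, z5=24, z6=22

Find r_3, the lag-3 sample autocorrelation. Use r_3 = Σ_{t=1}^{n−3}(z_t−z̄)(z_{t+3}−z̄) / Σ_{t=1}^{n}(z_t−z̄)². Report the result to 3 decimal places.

Mean z̄ = (19 + 20 + 22 + 18 + 24 + 22)/6 = 20.8333
Deviations from mean: -1.8333, -0.8333, 1.1667, -2.8333, 3.1667, 1.1667
Σ(z_t−z̄)(z_{t+3}−z̄) = (5.1944) + (-2.6389) + (1.3611) = 3.9167
Denominator Σ(z_t−z̄)² = 24.8333
r_3 = 3.9167 / 24.8333 = 0.158

0.158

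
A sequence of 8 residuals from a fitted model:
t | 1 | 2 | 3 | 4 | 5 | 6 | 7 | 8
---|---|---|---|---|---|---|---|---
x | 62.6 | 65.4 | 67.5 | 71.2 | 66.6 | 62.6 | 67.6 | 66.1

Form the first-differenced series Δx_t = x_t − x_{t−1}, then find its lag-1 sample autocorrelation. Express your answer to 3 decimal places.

First differences Δx: 2.8, 2.1, 3.7, -4.6, -4.0, 5.0, -1.5
Mean of differences = 0.5000
Numerator Σ(Δx_t−Δx̄)(Δx_{t+1}−Δx̄) = -13.8200
Denominator Σ(Δx_t−Δx̄)² = 88.6000
r_1(Δx) = -13.8200 / 88.6000 = -0.156

-0.156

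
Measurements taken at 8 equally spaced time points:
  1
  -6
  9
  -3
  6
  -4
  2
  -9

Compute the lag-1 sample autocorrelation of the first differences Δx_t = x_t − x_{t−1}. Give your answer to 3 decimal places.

First differences Δx: -7, 15, -12, 9, -10, 6, -11
Mean of differences = -1.4286
Numerator Σ(Δx_t−Δx̄)(Δx_{t+1}−Δx̄) = -599.6122
Denominator Σ(Δx_t−Δx̄)² = 741.7143
r_1(Δx) = -599.6122 / 741.7143 = -0.808

-0.808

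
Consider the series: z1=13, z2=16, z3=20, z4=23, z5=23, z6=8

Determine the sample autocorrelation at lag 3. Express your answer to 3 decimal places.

-0.319

Mean z̄ = (13 + 16 + 20 + 23 + 23 + 8)/6 = 17.1667
Σ(z_t−z̄)(z_{t+3}−z̄) = (-24.3056) + (-6.8056) + (-25.9722) = -57.0833
Denominator Σ(z_t−z̄)² = 178.8333
r_3 = -57.0833 / 178.8333 = -0.319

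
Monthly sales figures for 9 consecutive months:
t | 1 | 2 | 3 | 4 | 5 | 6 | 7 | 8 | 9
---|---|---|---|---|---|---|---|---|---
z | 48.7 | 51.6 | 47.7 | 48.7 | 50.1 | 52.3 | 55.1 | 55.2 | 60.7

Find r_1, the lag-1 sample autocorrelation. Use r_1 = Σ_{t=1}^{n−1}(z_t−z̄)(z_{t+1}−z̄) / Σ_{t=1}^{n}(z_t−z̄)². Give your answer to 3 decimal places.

0.448

Mean z̄ = (48.7 + 51.6 + 47.7 + 48.7 + 50.1 + 52.3 + 55.1 + 55.2 + 60.7)/9 = 52.2333
Numerator Σ_{t=1}^{8}(z_t−z̄)(z_{t+1}−z̄) = 62.3356
Denominator Σ(z_t−z̄)² = 139.1800
r_1 = 62.3356 / 139.1800 = 0.448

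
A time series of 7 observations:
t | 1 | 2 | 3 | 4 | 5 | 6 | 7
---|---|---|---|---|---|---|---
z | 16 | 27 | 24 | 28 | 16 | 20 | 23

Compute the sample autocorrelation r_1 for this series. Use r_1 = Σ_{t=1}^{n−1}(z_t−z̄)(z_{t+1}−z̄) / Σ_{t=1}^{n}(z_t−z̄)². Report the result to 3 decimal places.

Mean z̄ = (16 + 27 + 24 + 28 + 16 + 20 + 23)/7 = 22.0000
Deviations from mean: -6.0000, 5.0000, 2.0000, 6.0000, -6.0000, -2.0000, 1.0000
Numerator Σ_{t=1}^{6}(z_t−z̄)(z_{t+1}−z̄) = -34.0000
Denominator Σ(z_t−z̄)² = 142.0000
r_1 = -34.0000 / 142.0000 = -0.239

-0.239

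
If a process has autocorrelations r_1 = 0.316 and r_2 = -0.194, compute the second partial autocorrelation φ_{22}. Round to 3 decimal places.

-0.326

φ_{22} = (r_2 − r_1²) / (1 − r_1²)
r_1² = (0.316)² = 0.099856
Numerator = -0.194 − 0.0999 = -0.2939; denominator = 1 − 0.0999 = 0.9001
φ_{22} = -0.2939 / 0.9001 = -0.326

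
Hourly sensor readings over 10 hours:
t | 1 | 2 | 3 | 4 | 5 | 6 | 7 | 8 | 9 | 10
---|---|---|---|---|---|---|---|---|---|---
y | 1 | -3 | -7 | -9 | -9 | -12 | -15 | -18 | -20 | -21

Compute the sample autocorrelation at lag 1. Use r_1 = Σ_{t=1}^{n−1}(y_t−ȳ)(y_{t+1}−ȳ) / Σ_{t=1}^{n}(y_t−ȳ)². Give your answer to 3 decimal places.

0.672

Mean ȳ = (1 − 3 − 7 − 9 − 9 − 12 − 15 − 18 − 20 − 21)/10 = -11.3000
Numerator Σ_{t=1}^{9}(y_t−ȳ)(y_{t+1}−ȳ) = 321.4100
Denominator Σ(y_t−ȳ)² = 478.1000
r_1 = 321.4100 / 478.1000 = 0.672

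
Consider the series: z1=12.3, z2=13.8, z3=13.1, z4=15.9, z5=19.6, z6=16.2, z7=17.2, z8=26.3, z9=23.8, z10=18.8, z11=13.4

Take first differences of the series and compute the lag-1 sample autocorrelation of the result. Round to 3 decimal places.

First differences Δz: 1.5, -0.7, 2.8, 3.7, -3.4, 1.0, 9.1, -2.5, -5.0, -5.4
Mean of differences = 0.1100
Numerator Σ(Δz_t−Δz̄)(Δz_{t+1}−Δz̄) = 16.6579
Denominator Σ(Δz_t−Δz̄)² = 179.9290
r_1(Δz) = 16.6579 / 179.9290 = 0.093

0.093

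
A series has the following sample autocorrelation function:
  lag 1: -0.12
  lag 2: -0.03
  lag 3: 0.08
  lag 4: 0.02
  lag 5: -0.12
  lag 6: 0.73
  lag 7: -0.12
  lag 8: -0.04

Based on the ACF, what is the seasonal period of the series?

The largest autocorrelation is r_6 = 0.73; the remaining lags stay at or below 0.08.
The dominant spike at lag 6 indicates a seasonal period of 6.

6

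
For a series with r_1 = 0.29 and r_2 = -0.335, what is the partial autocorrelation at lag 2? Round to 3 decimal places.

-0.458

φ_{22} = (r_2 − r_1²) / (1 − r_1²)
r_1² = (0.29)² = 0.0841
Numerator = -0.335 − 0.0841 = -0.4191; denominator = 1 − 0.0841 = 0.9159
φ_{22} = -0.4191 / 0.9159 = -0.458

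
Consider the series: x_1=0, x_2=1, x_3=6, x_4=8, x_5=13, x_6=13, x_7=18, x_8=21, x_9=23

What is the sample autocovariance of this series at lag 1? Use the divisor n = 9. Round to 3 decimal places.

41.719

Mean x̄ = (0 + 1 + 6 + 8 + 13 + 13 + 18 + 21 + 23)/9 = 11.4444
Σ_{t=1}^{8}(x_t−x̄)(x_{t+1}−x̄) = 375.4691
γ_1 = 375.4691 / 9 = 41.719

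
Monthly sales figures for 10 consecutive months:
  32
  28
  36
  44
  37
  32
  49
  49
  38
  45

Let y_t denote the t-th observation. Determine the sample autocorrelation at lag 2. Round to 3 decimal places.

-0.209

Mean ȳ = (32 + 28 + 36 + 44 + 37 + 32 + 49 + 49 + 38 + 45)/10 = 39.0000
Numerator Σ_{t=1}^{8}(y_t−ȳ)(y_{t+2}−ȳ) = -103.0000
Denominator Σ(y_t−ȳ)² = 494.0000
r_2 = -103.0000 / 494.0000 = -0.209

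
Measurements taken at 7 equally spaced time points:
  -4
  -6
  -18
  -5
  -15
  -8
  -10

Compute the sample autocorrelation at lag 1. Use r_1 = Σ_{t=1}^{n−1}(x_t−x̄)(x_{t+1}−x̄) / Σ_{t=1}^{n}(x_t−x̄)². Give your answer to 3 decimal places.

-0.490

Mean x̄ = (-4 − 6 − 18 − 5 − 15 − 8 − 10)/7 = -9.4286
Numerator Σ_{t=1}^{6}(x_t−x̄)(x_{t+1}−x̄) = -82.1837
Denominator Σ(x_t−x̄)² = 167.7143
r_1 = -82.1837 / 167.7143 = -0.490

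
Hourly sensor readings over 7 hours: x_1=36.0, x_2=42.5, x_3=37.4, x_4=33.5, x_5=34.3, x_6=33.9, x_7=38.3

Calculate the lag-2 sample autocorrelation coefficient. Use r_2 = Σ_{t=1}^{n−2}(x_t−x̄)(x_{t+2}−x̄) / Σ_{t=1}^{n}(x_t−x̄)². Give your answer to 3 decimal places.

-0.269

Mean x̄ = (36.0 + 42.5 + 37.4 + 33.5 + 34.3 + 33.9 + 38.3)/7 = 36.5571
Deviations from mean: -0.5571, 5.9429, 0.8429, -3.0571, -2.2571, -2.6571, 1.7429
Numerator Σ_{t=1}^{5}(x_t−x̄)(x_{t+2}−x̄) = -16.3508
Denominator Σ(x_t−x̄)² = 60.8771
r_2 = -16.3508 / 60.8771 = -0.269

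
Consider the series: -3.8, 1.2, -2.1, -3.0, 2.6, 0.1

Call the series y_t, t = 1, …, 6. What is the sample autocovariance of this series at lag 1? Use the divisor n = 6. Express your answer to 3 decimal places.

-1.683

Mean ȳ = (-3.8 + 1.2 − 2.1 − 3.0 + 2.6 + 0.1)/6 = -0.8333
Σ_{t=1}^{5}(y_t−ȳ)(y_{t+1}−ȳ) = -10.0978
γ_1 = -10.0978 / 6 = -1.683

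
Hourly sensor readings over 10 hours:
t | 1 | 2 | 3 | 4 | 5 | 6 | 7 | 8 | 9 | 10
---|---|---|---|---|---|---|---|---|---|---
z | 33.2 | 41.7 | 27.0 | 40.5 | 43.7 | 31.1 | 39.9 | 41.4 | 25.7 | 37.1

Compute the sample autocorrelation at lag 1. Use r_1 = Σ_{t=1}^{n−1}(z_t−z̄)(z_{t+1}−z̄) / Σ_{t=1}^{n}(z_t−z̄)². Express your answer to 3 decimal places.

-0.468

Mean z̄ = (33.2 + 41.7 + 27.0 + 40.5 + 43.7 + 31.1 + 39.9 + 41.4 + 25.7 + 37.1)/10 = 36.1300
Numerator Σ_{t=1}^{9}(z_t−z̄)(z_{t+1}−z̄) = -176.2469
Denominator Σ(z_t−z̄)² = 376.3810
r_1 = -176.2469 / 376.3810 = -0.468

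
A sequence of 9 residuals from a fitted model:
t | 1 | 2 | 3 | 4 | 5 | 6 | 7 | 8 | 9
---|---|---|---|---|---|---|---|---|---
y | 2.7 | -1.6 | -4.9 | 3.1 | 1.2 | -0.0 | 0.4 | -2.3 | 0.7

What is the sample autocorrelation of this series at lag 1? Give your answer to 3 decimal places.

-0.213

Mean ȳ = (2.7 − 1.6 − 4.9 + 3.1 + 1.2 − 0.0 + 0.4 − 2.3 + 0.7)/9 = -0.0778
Numerator Σ_{t=1}^{8}(y_t−ȳ)(y_{t+1}−ȳ) = -10.8049
Denominator Σ(y_t−ȳ)² = 50.7956
r_1 = -10.8049 / 50.7956 = -0.213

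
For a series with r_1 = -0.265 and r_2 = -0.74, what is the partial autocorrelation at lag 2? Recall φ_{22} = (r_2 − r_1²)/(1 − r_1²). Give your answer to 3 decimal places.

φ_{22} = (r_2 − r_1²) / (1 − r_1²)
r_1² = (-0.265)² = 0.070225
Numerator = -0.74 − 0.0702 = -0.8102; denominator = 1 − 0.0702 = 0.9298
φ_{22} = -0.8102 / 0.9298 = -0.871

-0.871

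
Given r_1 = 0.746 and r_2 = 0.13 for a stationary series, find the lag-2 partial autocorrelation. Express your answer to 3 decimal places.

φ_{22} = (r_2 − r_1²) / (1 − r_1²)
r_1² = (0.746)² = 0.556516
Numerator = 0.13 − 0.5565 = -0.4265; denominator = 1 − 0.5565 = 0.4435
φ_{22} = -0.4265 / 0.4435 = -0.962

-0.962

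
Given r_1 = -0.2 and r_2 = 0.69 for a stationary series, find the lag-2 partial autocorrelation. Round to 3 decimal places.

φ_{22} = (r_2 − r_1²) / (1 − r_1²)
r_1² = (-0.2)² = 0.04
Numerator = 0.69 − 0.0400 = 0.6500; denominator = 1 − 0.0400 = 0.9600
φ_{22} = 0.6500 / 0.9600 = 0.677

0.677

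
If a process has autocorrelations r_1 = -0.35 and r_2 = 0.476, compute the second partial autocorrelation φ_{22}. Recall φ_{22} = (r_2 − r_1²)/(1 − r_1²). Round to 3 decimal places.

0.403

φ_{22} = (r_2 − r_1²) / (1 − r_1²)
r_1² = (-0.35)² = 0.1225
Numerator = 0.476 − 0.1225 = 0.3535; denominator = 1 − 0.1225 = 0.8775
φ_{22} = 0.3535 / 0.8775 = 0.403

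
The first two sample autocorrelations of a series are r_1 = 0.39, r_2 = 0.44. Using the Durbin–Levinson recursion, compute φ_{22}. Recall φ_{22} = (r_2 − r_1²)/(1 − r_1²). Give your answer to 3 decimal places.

0.340

φ_{22} = (r_2 − r_1²) / (1 − r_1²)
r_1² = (0.39)² = 0.1521
Numerator = 0.44 − 0.1521 = 0.2879; denominator = 1 − 0.1521 = 0.8479
φ_{22} = 0.2879 / 0.8479 = 0.340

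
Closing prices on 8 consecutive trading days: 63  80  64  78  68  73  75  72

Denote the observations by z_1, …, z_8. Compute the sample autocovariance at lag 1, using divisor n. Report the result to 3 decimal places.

Mean z̄ = (63 + 80 + 64 + 78 + 68 + 73 + 75 + 72)/8 = 71.6250
Deviations: -8.6250, 8.3750, -7.6250, 6.3750, -3.6250, 1.3750, 3.3750, 0.3750
Σ_{t=1}^{7}(z_t−z̄)(z_{t+1}−z̄) = -206.8906
γ_1 = -206.8906 / 8 = -25.861

-25.861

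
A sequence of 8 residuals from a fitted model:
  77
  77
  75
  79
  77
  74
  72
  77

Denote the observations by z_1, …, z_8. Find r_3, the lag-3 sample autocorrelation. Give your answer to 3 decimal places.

-0.147

Mean z̄ = (77 + 77 + 75 + 79 + 77 + 74 + 72 + 77)/8 = 76.0000
Deviations from mean: 1.0000, 1.0000, -1.0000, 3.0000, 1.0000, -2.0000, -4.0000, 1.0000
Σ(z_t−z̄)(z_{t+3}−z̄) = (3.0000) + (1.0000) + (2.0000) + (-12.0000) + (1.0000) = -5.0000
Denominator Σ(z_t−z̄)² = 34.0000
r_3 = -5.0000 / 34.0000 = -0.147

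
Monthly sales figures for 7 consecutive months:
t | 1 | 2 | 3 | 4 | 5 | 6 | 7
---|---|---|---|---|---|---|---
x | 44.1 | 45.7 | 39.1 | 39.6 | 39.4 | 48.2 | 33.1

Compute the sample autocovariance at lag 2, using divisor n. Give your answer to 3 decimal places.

-0.790

Mean x̄ = (44.1 + 45.7 + 39.1 + 39.6 + 39.4 + 48.2 + 33.1)/7 = 41.3143
Σ_{t=1}^{5}(x_t−x̄)(x_{t+2}−x̄) = -5.5276
γ_2 = -5.5276 / 7 = -0.790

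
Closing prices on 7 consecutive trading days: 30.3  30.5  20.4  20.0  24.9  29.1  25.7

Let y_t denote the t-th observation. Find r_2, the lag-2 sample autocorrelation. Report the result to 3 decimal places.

-0.558

Mean ȳ = (30.3 + 30.5 + 20.4 + 20.0 + 24.9 + 29.1 + 25.7)/7 = 25.8429
Deviations from mean: 4.4571, 4.6571, -5.4429, -5.8429, -0.9429, 3.2571, -0.1429
Σ(y_t−ȳ)(y_{t+2}−ȳ) = (-24.2596) + (-27.2110) + (5.1318) + (-19.0310) + (0.1347) = -65.2351
Denominator Σ(y_t−ȳ)² = 116.8371
r_2 = -65.2351 / 116.8371 = -0.558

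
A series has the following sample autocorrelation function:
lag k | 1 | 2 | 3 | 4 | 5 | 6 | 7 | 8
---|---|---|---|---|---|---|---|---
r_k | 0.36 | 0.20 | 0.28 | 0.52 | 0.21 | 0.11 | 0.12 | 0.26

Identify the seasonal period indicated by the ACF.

4

The largest autocorrelation is r_4 = 0.52; the remaining lags stay at or below 0.36. The elevated value at lag 1 (0.36), dropping to 0.20 at lag 2, reflects decaying short-term dependence rather than seasonality.
The dominant spike at lag 4 indicates a seasonal period of 4.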